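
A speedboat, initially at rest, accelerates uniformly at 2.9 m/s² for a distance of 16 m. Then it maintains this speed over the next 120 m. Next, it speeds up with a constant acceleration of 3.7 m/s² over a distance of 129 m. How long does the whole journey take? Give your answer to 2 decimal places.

21.92 s

Phase 1 (accelerating): v₀ = 0 m/s, a = 2.9 m/s².
v² = v₀² + 2aΔx = 0² + 2·2.9·16 = 92.8 → v = 9.63 m/s
t = (v − v₀)/a = (9.63 − 0)/2.9 = 3.32 s

Phase 2 (constant speed): v₀ = 9.63 m/s, a = 0 m/s².
Constant speed: t = d/v = 120/9.63 = 12.5 s

Phase 3 (accelerating): v₀ = 9.63 m/s, a = 3.7 m/s².
v² = v₀² + 2aΔx = 9.63² + 2·3.7·129 = 1050 → v = 32.4 m/s
t = (v − v₀)/a = (32.4 − 9.63)/3.7 = 6.14 s
Total time = 3.32 + 12.5 + 6.14 = 21.9 s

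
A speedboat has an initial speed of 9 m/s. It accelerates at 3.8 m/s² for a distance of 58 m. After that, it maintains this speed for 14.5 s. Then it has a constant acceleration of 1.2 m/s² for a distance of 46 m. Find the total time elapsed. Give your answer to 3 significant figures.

Phase 1 (accelerating): v₀ = 9.00 m/s, a = 3.8 m/s².
v² = v₀² + 2aΔx = 9.00² + 2·3.8·58 = 522 → v = 22.8 m/s
t = (v − v₀)/a = (22.8 − 9.00)/3.8 = 3.64 s

Phase 2 (constant speed): v₀ = 22.8 m/s, a = 0 m/s².
v = v₀ + at = 22.8 + (0)(14.5) = 22.8 m/s
Δx = v₀t + ½at² = 22.8·14.5 + 0.5·0·14.5² = 331 m

Phase 3 (accelerating): v₀ = 22.8 m/s, a = 1.2 m/s².
v² = v₀² + 2aΔx = 22.8² + 2·1.2·46 = 632 → v = 25.1 m/s
t = (v − v₀)/a = (25.1 − 22.8)/1.2 = 1.92 s
Total time = 3.64 + 14.5 + 1.92 = 20.1 s

20.1 s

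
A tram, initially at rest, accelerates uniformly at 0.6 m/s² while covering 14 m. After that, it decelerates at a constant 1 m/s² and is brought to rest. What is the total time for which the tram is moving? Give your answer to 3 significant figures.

Phase 1 (accelerating): v₀ = 0 m/s, a = 0.6 m/s².
v² = v₀² + 2aΔx = 0² + 2·0.6·14 = 16.8 → v = 4.10 m/s
t = (v − v₀)/a = (4.10 − 0)/0.6 = 6.83 s

Phase 2 (decelerating): v₀ = 4.10 m/s, a = -1 m/s².
v = v₀ + at → t = (0 − 4.10) / -1 = 4.10 s
v² = v₀² + 2aΔx → Δx = (0² − 4.10²)/(2·-1) = 8.40 m
Total time = 6.83 + 4.10 = 10.9 s

10.9 s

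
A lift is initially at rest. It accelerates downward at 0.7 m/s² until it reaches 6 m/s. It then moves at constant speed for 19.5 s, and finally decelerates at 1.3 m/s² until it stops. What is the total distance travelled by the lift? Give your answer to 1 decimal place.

156.6 m

Phase 1 (accelerating): v₀ = 0 m/s, a = 0.7 m/s².
v = v₀ + at → t = (6 − 0) / 0.7 = 8.57 s
v² = v₀² + 2aΔx → Δx = (6² − 0²)/(2·0.7) = 25.7 m

Phase 2 (constant speed): v₀ = 6.00 m/s, a = 0 m/s².
v = v₀ + at = 6.00 + (0)(19.5) = 6.00 m/s
Δx = v₀t + ½at² = 6.00·19.5 + 0.5·0·19.5² = 117 m

Phase 3 (decelerating): v₀ = 6.00 m/s, a = -1.3 m/s².
v = v₀ + at → t = (0 − 6.00) / -1.3 = 4.62 s
v² = v₀² + 2aΔx → Δx = (0² − 6.00²)/(2·-1.3) = 13.8 m
Total distance = 25.7 + 117 + 13.8 = 157 m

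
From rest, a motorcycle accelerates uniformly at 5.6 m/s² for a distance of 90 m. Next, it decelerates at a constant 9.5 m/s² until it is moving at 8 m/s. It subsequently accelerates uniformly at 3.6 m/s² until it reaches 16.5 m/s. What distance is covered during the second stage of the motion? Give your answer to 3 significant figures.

49.7 m

Phase 1 (accelerating): v₀ = 0 m/s, a = 5.6 m/s².
v² = v₀² + 2aΔx = 0² + 2·5.6·90 = 1010 → v = 31.7 m/s
t = (v − v₀)/a = (31.7 − 0)/5.6 = 5.67 s

Phase 2 (decelerating): v₀ = 31.7 m/s, a = -9.5 m/s².
v = v₀ + at → t = (8 − 31.7) / -9.5 = 2.50 s
v² = v₀² + 2aΔx → Δx = (8² − 31.7²)/(2·-9.5) = 49.7 m
Distance in phase 2 = 49.7 m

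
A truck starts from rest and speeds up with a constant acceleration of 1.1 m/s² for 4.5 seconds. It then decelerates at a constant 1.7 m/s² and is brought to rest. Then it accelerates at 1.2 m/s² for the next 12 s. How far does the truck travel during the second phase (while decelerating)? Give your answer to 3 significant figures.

Phase 1 (accelerating): v₀ = 0 m/s, a = 1.1 m/s².
v = v₀ + at = 0 + (1.1)(4.5) = 4.95 m/s
Δx = v₀t + ½at² = 0·4.5 + 0.5·1.1·4.5² = 11.1 m

Phase 2 (decelerating): v₀ = 4.95 m/s, a = -1.7 m/s².
v = v₀ + at → t = (0 − 4.95) / -1.7 = 2.91 s
v² = v₀² + 2aΔx → Δx = (0² − 4.95²)/(2·-1.7) = 7.21 m
Distance in phase 2 = 7.21 m

7.21 m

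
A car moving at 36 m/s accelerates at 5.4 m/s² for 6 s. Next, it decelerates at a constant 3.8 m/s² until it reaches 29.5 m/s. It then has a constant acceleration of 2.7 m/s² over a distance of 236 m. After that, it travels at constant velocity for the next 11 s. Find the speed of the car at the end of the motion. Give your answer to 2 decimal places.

46.31 m/s

Phase 1 (accelerating): v₀ = 36.0 m/s, a = 5.4 m/s².
v = v₀ + at = 36.0 + (5.4)(6) = 68.4 m/s
Δx = v₀t + ½at² = 36.0·6 + 0.5·5.4·6² = 313 m

Phase 2 (decelerating): v₀ = 68.4 m/s, a = -3.8 m/s².
v = v₀ + at → t = (29.5 − 68.4) / -3.8 = 10.2 s
v² = v₀² + 2aΔx → Δx = (29.5² − 68.4²)/(2·-3.8) = 501 m

Phase 3 (accelerating): v₀ = 29.5 m/s, a = 2.7 m/s².
v² = v₀² + 2aΔx = 29.5² + 2·2.7·236 = 2140 → v = 46.3 m/s
t = (v − v₀)/a = (46.3 − 29.5)/2.7 = 6.23 s

Phase 4 (constant speed): v₀ = 46.3 m/s, a = 0 m/s².
v = v₀ + at = 46.3 + (0)(11) = 46.3 m/s
Δx = v₀t + ½at² = 46.3·11 + 0.5·0·11² = 509 m
Final speed = 46.3 m/s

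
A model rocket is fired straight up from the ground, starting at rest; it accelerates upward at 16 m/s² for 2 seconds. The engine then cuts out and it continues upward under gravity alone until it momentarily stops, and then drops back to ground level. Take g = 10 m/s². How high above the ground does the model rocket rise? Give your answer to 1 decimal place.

Phase 1 (powered ascent): v₀ = 0 m/s, a = 16 m/s².
v = v₀ + at = 0 + (16)(2) = 32.0 m/s
Δx = v₀t + ½at² = 0·2 + 0.5·16·2² = 32.0 m

Phase 2 (coasting upward): v₀ = 32.0 m/s, a = -10 m/s².
v = v₀ + at → t = (0 − 32.0) / -10 = 3.20 s
v² = v₀² + 2aΔx → Δx = (0² − 32.0²)/(2·-10) = 51.2 m
Maximum height = 32.0 + 51.2 = 83.2 m

83.2 m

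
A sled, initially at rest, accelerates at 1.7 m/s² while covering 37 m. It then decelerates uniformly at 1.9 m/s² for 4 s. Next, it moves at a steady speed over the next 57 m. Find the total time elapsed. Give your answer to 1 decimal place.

Phase 1 (accelerating): v₀ = 0 m/s, a = 1.7 m/s².
v² = v₀² + 2aΔx = 0² + 2·1.7·37 = 126 → v = 11.2 m/s
t = (v − v₀)/a = (11.2 − 0)/1.7 = 6.60 s

Phase 2 (decelerating): v₀ = 11.2 m/s, a = -1.9 m/s².
v = v₀ + at = 11.2 + (-1.9)(4) = 3.62 m/s
Δx = v₀t + ½at² = 11.2·4 + 0.5·-1.9·4² = 29.7 m

Phase 3 (constant speed): v₀ = 3.62 m/s, a = 0 m/s².
Constant speed: t = d/v = 57/3.62 = 15.8 s
Total time = 6.60 + 4.00 + 15.8 = 26.4 s

26.4 s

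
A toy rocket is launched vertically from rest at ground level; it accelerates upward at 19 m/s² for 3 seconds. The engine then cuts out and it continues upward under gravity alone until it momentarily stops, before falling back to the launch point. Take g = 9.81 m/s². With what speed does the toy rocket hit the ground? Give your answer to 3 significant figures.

70.2 m/s

Phase 1 (powered ascent): v₀ = 0 m/s, a = 19 m/s².
v = v₀ + at = 0 + (19)(3) = 57.0 m/s
Δx = v₀t + ½at² = 0·3 + 0.5·19·3² = 85.5 m

Phase 2 (coasting upward): v₀ = 57.0 m/s, a = -9.81 m/s².
v = v₀ + at → t = (0 − 57.0) / -9.81 = 5.81 s
v² = v₀² + 2aΔx → Δx = (0² − 57.0²)/(2·-9.81) = 166 m

Phase 3 (free fall): v₀ = 0 m/s, a = -9.81 m/s².
Falls 251 m from rest: t = √(2·251/9.81) = 7.15 s; v = g·t = 70.2 m/s.
Impact speed = 70.2 m/s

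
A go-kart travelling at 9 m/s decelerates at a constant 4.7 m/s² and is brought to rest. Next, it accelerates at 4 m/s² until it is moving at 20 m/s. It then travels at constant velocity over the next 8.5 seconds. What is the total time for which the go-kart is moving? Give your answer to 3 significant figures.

15.4 s

Phase 1 (decelerating): v₀ = 9.00 m/s, a = -4.7 m/s².
v = v₀ + at → t = (0 − 9.00) / -4.7 = 1.91 s
v² = v₀² + 2aΔx → Δx = (0² − 9.00²)/(2·-4.7) = 8.62 m

Phase 2 (accelerating): v₀ = 0 m/s, a = 4 m/s².
v = v₀ + at → t = (20 − 0) / 4 = 5.00 s
v² = v₀² + 2aΔx → Δx = (20² − 0²)/(2·4) = 50.0 m

Phase 3 (constant speed): v₀ = 20.0 m/s, a = 0 m/s².
v = v₀ + at = 20.0 + (0)(8.5) = 20.0 m/s
Δx = v₀t + ½at² = 20.0·8.5 + 0.5·0·8.5² = 170 m
Total time = 1.91 + 5.00 + 8.50 = 15.4 s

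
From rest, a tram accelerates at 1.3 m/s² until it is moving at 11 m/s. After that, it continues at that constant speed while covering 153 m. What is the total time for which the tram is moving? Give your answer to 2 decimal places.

Phase 1 (accelerating): v₀ = 0 m/s, a = 1.3 m/s².
v = v₀ + at → t = (11 − 0) / 1.3 = 8.46 s
v² = v₀² + 2aΔx → Δx = (11² − 0²)/(2·1.3) = 46.5 m

Phase 2 (constant speed): v₀ = 11.0 m/s, a = 0 m/s².
Constant speed: t = d/v = 153/11.0 = 13.9 s
Total time = 8.46 + 13.9 = 22.4 s

22.37 s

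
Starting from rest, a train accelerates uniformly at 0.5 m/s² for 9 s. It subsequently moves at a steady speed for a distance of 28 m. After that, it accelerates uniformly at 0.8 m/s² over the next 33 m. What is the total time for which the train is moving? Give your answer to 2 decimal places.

Phase 1 (accelerating): v₀ = 0 m/s, a = 0.5 m/s².
v = v₀ + at = 0 + (0.5)(9) = 4.50 m/s
Δx = v₀t + ½at² = 0·9 + 0.5·0.5·9² = 20.2 m

Phase 2 (constant speed): v₀ = 4.50 m/s, a = 0 m/s².
Constant speed: t = d/v = 28/4.50 = 6.22 s

Phase 3 (accelerating): v₀ = 4.50 m/s, a = 0.8 m/s².
v² = v₀² + 2aΔx = 4.50² + 2·0.8·33 = 73.1 → v = 8.55 m/s
t = (v − v₀)/a = (8.55 − 4.50)/0.8 = 5.06 s
Total time = 9.00 + 6.22 + 5.06 = 20.3 s

20.28 s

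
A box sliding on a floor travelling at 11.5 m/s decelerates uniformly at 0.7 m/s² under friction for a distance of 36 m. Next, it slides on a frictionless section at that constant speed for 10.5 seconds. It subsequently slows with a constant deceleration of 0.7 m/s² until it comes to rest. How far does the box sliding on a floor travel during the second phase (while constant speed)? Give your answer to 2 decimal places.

94.99 m

Phase 1 (decelerating): v₀ = 11.5 m/s, a = -0.7 m/s².
v² = v₀² + 2aΔx = 11.5² + 2·-0.7·36 = 81.8 → v = 9.05 m/s
t = (v − v₀)/a = (9.05 − 11.5)/-0.7 = 3.50 s

Phase 2 (constant speed): v₀ = 9.05 m/s, a = 0 m/s².
v = v₀ + at = 9.05 + (0)(10.5) = 9.05 m/s
Δx = v₀t + ½at² = 9.05·10.5 + 0.5·0·10.5² = 95.0 m
Distance in phase 2 = 95.0 m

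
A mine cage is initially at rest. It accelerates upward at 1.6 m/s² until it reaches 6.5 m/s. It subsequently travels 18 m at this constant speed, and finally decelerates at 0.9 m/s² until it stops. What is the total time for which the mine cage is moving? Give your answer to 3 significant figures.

14.1 s

Phase 1 (accelerating): v₀ = 0 m/s, a = 1.6 m/s².
v = v₀ + at → t = (6.5 − 0) / 1.6 = 4.06 s
v² = v₀² + 2aΔx → Δx = (6.5² − 0²)/(2·1.6) = 13.2 m

Phase 2 (constant speed): v₀ = 6.50 m/s, a = 0 m/s².
Constant speed: t = d/v = 18/6.50 = 2.77 s

Phase 3 (decelerating): v₀ = 6.50 m/s, a = -0.9 m/s².
v = v₀ + at → t = (0 − 6.50) / -0.9 = 7.22 s
v² = v₀² + 2aΔx → Δx = (0² − 6.50²)/(2·-0.9) = 23.5 m
Total time = 4.06 + 2.77 + 7.22 = 14.1 s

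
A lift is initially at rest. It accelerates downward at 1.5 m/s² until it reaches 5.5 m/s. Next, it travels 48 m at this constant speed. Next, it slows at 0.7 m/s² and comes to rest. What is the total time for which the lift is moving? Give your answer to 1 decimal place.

Phase 1 (accelerating): v₀ = 0 m/s, a = 1.5 m/s².
v = v₀ + at → t = (5.5 − 0) / 1.5 = 3.67 s
v² = v₀² + 2aΔx → Δx = (5.5² − 0²)/(2·1.5) = 10.1 m

Phase 2 (constant speed): v₀ = 5.50 m/s, a = 0 m/s².
Constant speed: t = d/v = 48/5.50 = 8.73 s

Phase 3 (decelerating): v₀ = 5.50 m/s, a = -0.7 m/s².
v = v₀ + at → t = (0 − 5.50) / -0.7 = 7.86 s
v² = v₀² + 2aΔx → Δx = (0² − 5.50²)/(2·-0.7) = 21.6 m
Total time = 3.67 + 8.73 + 7.86 = 20.3 s

20.3 s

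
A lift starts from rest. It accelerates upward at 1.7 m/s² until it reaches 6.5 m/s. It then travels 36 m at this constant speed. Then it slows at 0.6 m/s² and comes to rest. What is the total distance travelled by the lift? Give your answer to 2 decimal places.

83.63 m

Phase 1 (accelerating): v₀ = 0 m/s, a = 1.7 m/s².
v = v₀ + at → t = (6.5 − 0) / 1.7 = 3.82 s
v² = v₀² + 2aΔx → Δx = (6.5² − 0²)/(2·1.7) = 12.4 m

Phase 2 (constant speed): v₀ = 6.50 m/s, a = 0 m/s².
Constant speed: t = d/v = 36/6.50 = 5.54 s

Phase 3 (decelerating): v₀ = 6.50 m/s, a = -0.6 m/s².
v = v₀ + at → t = (0 − 6.50) / -0.6 = 10.8 s
v² = v₀² + 2aΔx → Δx = (0² − 6.50²)/(2·-0.6) = 35.2 m
Total distance = 12.4 + 36.0 + 35.2 = 83.6 m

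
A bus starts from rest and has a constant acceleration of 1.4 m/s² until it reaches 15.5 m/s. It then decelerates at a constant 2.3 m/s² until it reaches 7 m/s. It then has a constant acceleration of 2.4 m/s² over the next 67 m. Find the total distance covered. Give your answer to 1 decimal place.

Phase 1 (accelerating): v₀ = 0 m/s, a = 1.4 m/s².
v = v₀ + at → t = (15.5 − 0) / 1.4 = 11.1 s
v² = v₀² + 2aΔx → Δx = (15.5² − 0²)/(2·1.4) = 85.8 m

Phase 2 (decelerating): v₀ = 15.5 m/s, a = -2.3 m/s².
v = v₀ + at → t = (7 − 15.5) / -2.3 = 3.70 s
v² = v₀² + 2aΔx → Δx = (7² − 15.5²)/(2·-2.3) = 41.6 m

Phase 3 (accelerating): v₀ = 7.00 m/s, a = 2.4 m/s².
v² = v₀² + 2aΔx = 7.00² + 2·2.4·67 = 371 → v = 19.3 m/s
t = (v − v₀)/a = (19.3 − 7.00)/2.4 = 5.10 s
Total distance = 85.8 + 41.6 + 67.0 = 194 m

194.4 m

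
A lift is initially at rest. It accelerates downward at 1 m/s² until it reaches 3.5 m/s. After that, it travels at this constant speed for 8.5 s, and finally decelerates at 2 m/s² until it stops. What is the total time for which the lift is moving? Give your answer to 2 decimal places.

Phase 1 (accelerating): v₀ = 0 m/s, a = 1 m/s².
v = v₀ + at → t = (3.5 − 0) / 1 = 3.50 s
v² = v₀² + 2aΔx → Δx = (3.5² − 0²)/(2·1) = 6.12 m

Phase 2 (constant speed): v₀ = 3.50 m/s, a = 0 m/s².
v = v₀ + at = 3.50 + (0)(8.5) = 3.50 m/s
Δx = v₀t + ½at² = 3.50·8.5 + 0.5·0·8.5² = 29.8 m

Phase 3 (decelerating): v₀ = 3.50 m/s, a = -2 m/s².
v = v₀ + at → t = (0 − 3.50) / -2 = 1.75 s
v² = v₀² + 2aΔx → Δx = (0² − 3.50²)/(2·-2) = 3.06 m
Total time = 3.50 + 8.50 + 1.75 = 13.8 s

13.75 s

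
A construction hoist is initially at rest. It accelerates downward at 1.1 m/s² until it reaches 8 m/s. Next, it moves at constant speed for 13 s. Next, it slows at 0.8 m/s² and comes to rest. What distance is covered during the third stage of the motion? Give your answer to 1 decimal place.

40.0 m

Phase 1 (accelerating): v₀ = 0 m/s, a = 1.1 m/s².
v = v₀ + at → t = (8 − 0) / 1.1 = 7.27 s
v² = v₀² + 2aΔx → Δx = (8² − 0²)/(2·1.1) = 29.1 m

Phase 2 (constant speed): v₀ = 8.00 m/s, a = 0 m/s².
v = v₀ + at = 8.00 + (0)(13) = 8.00 m/s
Δx = v₀t + ½at² = 8.00·13 + 0.5·0·13² = 104 m

Phase 3 (decelerating): v₀ = 8.00 m/s, a = -0.8 m/s².
v = v₀ + at → t = (0 − 8.00) / -0.8 = 10.0 s
v² = v₀² + 2aΔx → Δx = (0² − 8.00²)/(2·-0.8) = 40.0 m
Distance in phase 3 = 40.0 m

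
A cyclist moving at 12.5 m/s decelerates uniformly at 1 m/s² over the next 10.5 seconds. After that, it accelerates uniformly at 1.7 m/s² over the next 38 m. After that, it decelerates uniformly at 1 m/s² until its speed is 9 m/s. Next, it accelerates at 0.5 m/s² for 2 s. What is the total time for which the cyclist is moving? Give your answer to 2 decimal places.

20.65 s

Phase 1 (decelerating): v₀ = 12.5 m/s, a = -1 m/s².
v = v₀ + at = 12.5 + (-1)(10.5) = 2.00 m/s
Δx = v₀t + ½at² = 12.5·10.5 + 0.5·-1·10.5² = 76.1 m

Phase 2 (accelerating): v₀ = 2.00 m/s, a = 1.7 m/s².
v² = v₀² + 2aΔx = 2.00² + 2·1.7·38 = 133 → v = 11.5 m/s
t = (v − v₀)/a = (11.5 − 2.00)/1.7 = 5.61 s

Phase 3 (decelerating): v₀ = 11.5 m/s, a = -1 m/s².
v = v₀ + at → t = (9 − 11.5) / -1 = 2.54 s
v² = v₀² + 2aΔx → Δx = (9² − 11.5²)/(2·-1) = 26.1 m

Phase 4 (accelerating): v₀ = 9.00 m/s, a = 0.5 m/s².
v = v₀ + at = 9.00 + (0.5)(2) = 10.0 m/s
Δx = v₀t + ½at² = 9.00·2 + 0.5·0.5·2² = 19.0 m
Total time = 10.5 + 5.61 + 2.54 + 2.00 = 20.7 s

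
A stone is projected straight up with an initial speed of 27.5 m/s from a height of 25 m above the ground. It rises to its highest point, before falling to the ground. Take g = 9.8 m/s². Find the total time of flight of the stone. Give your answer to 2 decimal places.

Phase 1 (rising): v₀ = 27.5 m/s, a = -9.8 m/s².
v = v₀ + at → t = (0 − 27.5) / -9.8 = 2.81 s
v² = v₀² + 2aΔx → Δx = (0² − 27.5²)/(2·-9.8) = 38.6 m

Phase 2 (falling): v₀ = 0 m/s, a = -9.8 m/s².
Falls 63.6 m from rest: t = √(2·63.6/9.8) = 3.60 s; v = g·t = 35.3 m/s.
Total time = 2.81 + 3.60 = 6.41 s

6.41 s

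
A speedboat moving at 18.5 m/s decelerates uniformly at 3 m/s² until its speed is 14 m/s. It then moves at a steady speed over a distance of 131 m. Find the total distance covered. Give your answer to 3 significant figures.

Phase 1 (decelerating): v₀ = 18.5 m/s, a = -3 m/s².
v = v₀ + at → t = (14 − 18.5) / -3 = 1.50 s
v² = v₀² + 2aΔx → Δx = (14² − 18.5²)/(2·-3) = 24.4 m

Phase 2 (constant speed): v₀ = 14.0 m/s, a = 0 m/s².
Constant speed: t = d/v = 131/14.0 = 9.36 s
Total distance = 24.4 + 131 = 155 m

155 m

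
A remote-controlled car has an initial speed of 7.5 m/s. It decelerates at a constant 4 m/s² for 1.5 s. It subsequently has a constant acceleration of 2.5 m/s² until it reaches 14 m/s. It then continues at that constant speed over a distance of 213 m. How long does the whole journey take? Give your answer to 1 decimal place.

Phase 1 (decelerating): v₀ = 7.50 m/s, a = -4 m/s².
v = v₀ + at = 7.50 + (-4)(1.5) = 1.50 m/s
Δx = v₀t + ½at² = 7.50·1.5 + 0.5·-4·1.5² = 6.75 m

Phase 2 (accelerating): v₀ = 1.50 m/s, a = 2.5 m/s².
v = v₀ + at → t = (14 − 1.50) / 2.5 = 5.00 s
v² = v₀² + 2aΔx → Δx = (14² − 1.50²)/(2·2.5) = 38.8 m

Phase 3 (constant speed): v₀ = 14.0 m/s, a = 0 m/s².
Constant speed: t = d/v = 213/14.0 = 15.2 s
Total time = 1.50 + 5.00 + 15.2 = 21.7 s

21.7 s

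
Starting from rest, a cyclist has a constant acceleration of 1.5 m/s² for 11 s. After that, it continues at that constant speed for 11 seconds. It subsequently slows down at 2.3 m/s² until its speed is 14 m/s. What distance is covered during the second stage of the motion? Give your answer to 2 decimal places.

181.50 m

Phase 1 (accelerating): v₀ = 0 m/s, a = 1.5 m/s².
v = v₀ + at = 0 + (1.5)(11) = 16.5 m/s
Δx = v₀t + ½at² = 0·11 + 0.5·1.5·11² = 90.8 m

Phase 2 (constant speed): v₀ = 16.5 m/s, a = 0 m/s².
v = v₀ + at = 16.5 + (0)(11) = 16.5 m/s
Δx = v₀t + ½at² = 16.5·11 + 0.5·0·11² = 182 m
Distance in phase 2 = 182 m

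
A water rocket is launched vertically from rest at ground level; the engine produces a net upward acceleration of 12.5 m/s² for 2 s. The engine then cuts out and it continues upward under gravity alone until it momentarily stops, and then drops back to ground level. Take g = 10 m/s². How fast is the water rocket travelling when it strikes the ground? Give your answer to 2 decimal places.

Phase 1 (powered ascent): v₀ = 0 m/s, a = 12.5 m/s².
v = v₀ + at = 0 + (12.5)(2) = 25.0 m/s
Δx = v₀t + ½at² = 0·2 + 0.5·12.5·2² = 25.0 m

Phase 2 (coasting upward): v₀ = 25.0 m/s, a = -10 m/s².
v = v₀ + at → t = (0 − 25.0) / -10 = 2.50 s
v² = v₀² + 2aΔx → Δx = (0² − 25.0²)/(2·-10) = 31.2 m

Phase 3 (free fall): v₀ = 0 m/s, a = -10 m/s².
Falls 56.2 m from rest: t = √(2·56.2/10) = 3.35 s; v = g·t = 33.5 m/s.
Impact speed = 33.5 m/s

33.54 m/s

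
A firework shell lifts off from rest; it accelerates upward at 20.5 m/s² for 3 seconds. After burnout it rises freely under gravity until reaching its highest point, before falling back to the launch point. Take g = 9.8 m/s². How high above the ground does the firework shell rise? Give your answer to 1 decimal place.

285.2 m

Phase 1 (powered ascent): v₀ = 0 m/s, a = 20.5 m/s².
v = v₀ + at = 0 + (20.5)(3) = 61.5 m/s
Δx = v₀t + ½at² = 0·3 + 0.5·20.5·3² = 92.2 m

Phase 2 (coasting upward): v₀ = 61.5 m/s, a = -9.8 m/s².
v = v₀ + at → t = (0 − 61.5) / -9.8 = 6.28 s
v² = v₀² + 2aΔx → Δx = (0² − 61.5²)/(2·-9.8) = 193 m
Maximum height = 92.2 + 193 = 285 m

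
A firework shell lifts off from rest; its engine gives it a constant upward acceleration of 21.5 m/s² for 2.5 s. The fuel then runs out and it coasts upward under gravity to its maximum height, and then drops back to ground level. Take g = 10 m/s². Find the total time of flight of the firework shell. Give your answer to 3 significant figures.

Phase 1 (powered ascent): v₀ = 0 m/s, a = 21.5 m/s².
v = v₀ + at = 0 + (21.5)(2.5) = 53.8 m/s
Δx = v₀t + ½at² = 0·2.5 + 0.5·21.5·2.5² = 67.2 m

Phase 2 (coasting upward): v₀ = 53.8 m/s, a = -10 m/s².
v = v₀ + at → t = (0 − 53.8) / -10 = 5.38 s
v² = v₀² + 2aΔx → Δx = (0² − 53.8²)/(2·-10) = 144 m

Phase 3 (free fall): v₀ = 0 m/s, a = -10 m/s².
Falls 212 m from rest: t = √(2·212/10) = 6.51 s; v = g·t = 65.1 m/s.
Total time = 2.50 + 5.38 + 6.51 = 14.4 s

14.4 s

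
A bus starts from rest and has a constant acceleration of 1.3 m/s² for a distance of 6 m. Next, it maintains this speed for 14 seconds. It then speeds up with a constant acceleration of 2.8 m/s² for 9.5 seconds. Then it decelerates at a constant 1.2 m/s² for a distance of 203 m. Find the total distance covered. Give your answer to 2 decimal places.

428.17 m

Phase 1 (accelerating): v₀ = 0 m/s, a = 1.3 m/s².
v² = v₀² + 2aΔx = 0² + 2·1.3·6 = 15.6 → v = 3.95 m/s
t = (v − v₀)/a = (3.95 − 0)/1.3 = 3.04 s

Phase 2 (constant speed): v₀ = 3.95 m/s, a = 0 m/s².
v = v₀ + at = 3.95 + (0)(14) = 3.95 m/s
Δx = v₀t + ½at² = 3.95·14 + 0.5·0·14² = 55.3 m

Phase 3 (accelerating): v₀ = 3.95 m/s, a = 2.8 m/s².
v = v₀ + at = 3.95 + (2.8)(9.5) = 30.5 m/s
Δx = v₀t + ½at² = 3.95·9.5 + 0.5·2.8·9.5² = 164 m

Phase 4 (decelerating): v₀ = 30.5 m/s, a = -1.2 m/s².
v² = v₀² + 2aΔx = 30.5² + 2·-1.2·203 = 446 → v = 21.1 m/s
t = (v − v₀)/a = (21.1 − 30.5)/-1.2 = 7.86 s
Total distance = 6.00 + 55.3 + 164 + 203 = 428 m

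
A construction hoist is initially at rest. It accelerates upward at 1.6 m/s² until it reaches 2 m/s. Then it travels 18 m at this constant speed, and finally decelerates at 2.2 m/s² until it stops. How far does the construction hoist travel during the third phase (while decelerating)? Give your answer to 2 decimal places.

Phase 1 (accelerating): v₀ = 0 m/s, a = 1.6 m/s².
v = v₀ + at → t = (2 − 0) / 1.6 = 1.25 s
v² = v₀² + 2aΔx → Δx = (2² − 0²)/(2·1.6) = 1.25 m

Phase 2 (constant speed): v₀ = 2.00 m/s, a = 0 m/s².
Constant speed: t = d/v = 18/2.00 = 9.00 s

Phase 3 (decelerating): v₀ = 2.00 m/s, a = -2.2 m/s².
v = v₀ + at → t = (0 − 2.00) / -2.2 = 0.909 s
v² = v₀² + 2aΔx → Δx = (0² − 2.00²)/(2·-2.2) = 0.909 m
Distance in phase 3 = 0.909 m

0.91 m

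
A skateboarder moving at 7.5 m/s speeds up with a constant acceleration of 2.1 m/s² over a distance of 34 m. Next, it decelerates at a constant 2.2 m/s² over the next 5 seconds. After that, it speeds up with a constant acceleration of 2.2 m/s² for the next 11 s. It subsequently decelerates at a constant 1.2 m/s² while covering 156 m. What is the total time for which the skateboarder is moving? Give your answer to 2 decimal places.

Phase 1 (accelerating): v₀ = 7.50 m/s, a = 2.1 m/s².
v² = v₀² + 2aΔx = 7.50² + 2·2.1·34 = 199 → v = 14.1 m/s
t = (v − v₀)/a = (14.1 − 7.50)/2.1 = 3.15 s

Phase 2 (decelerating): v₀ = 14.1 m/s, a = -2.2 m/s².
v = v₀ + at = 14.1 + (-2.2)(5) = 3.11 m/s
Δx = v₀t + ½at² = 14.1·5 + 0.5·-2.2·5² = 43.0 m

Phase 3 (accelerating): v₀ = 3.11 m/s, a = 2.2 m/s².
v = v₀ + at = 3.11 + (2.2)(11) = 27.3 m/s
Δx = v₀t + ½at² = 3.11·11 + 0.5·2.2·11² = 167 m

Phase 4 (decelerating): v₀ = 27.3 m/s, a = -1.2 m/s².
v² = v₀² + 2aΔx = 27.3² + 2·-1.2·156 = 371 → v = 19.3 m/s
t = (v − v₀)/a = (19.3 − 27.3)/-1.2 = 6.70 s
Total time = 3.15 + 5.00 + 11.0 + 6.70 = 25.8 s

25.85 s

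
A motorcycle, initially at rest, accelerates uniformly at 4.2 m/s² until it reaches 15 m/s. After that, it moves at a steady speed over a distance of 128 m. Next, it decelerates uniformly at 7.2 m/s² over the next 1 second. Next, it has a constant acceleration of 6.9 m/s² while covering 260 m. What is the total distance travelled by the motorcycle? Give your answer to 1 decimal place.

Phase 1 (accelerating): v₀ = 0 m/s, a = 4.2 m/s².
v = v₀ + at → t = (15 − 0) / 4.2 = 3.57 s
v² = v₀² + 2aΔx → Δx = (15² − 0²)/(2·4.2) = 26.8 m

Phase 2 (constant speed): v₀ = 15.0 m/s, a = 0 m/s².
Constant speed: t = d/v = 128/15.0 = 8.53 s

Phase 3 (decelerating): v₀ = 15.0 m/s, a = -7.2 m/s².
v = v₀ + at = 15.0 + (-7.2)(1) = 7.80 m/s
Δx = v₀t + ½at² = 15.0·1 + 0.5·-7.2·1² = 11.4 m

Phase 4 (accelerating): v₀ = 7.80 m/s, a = 6.9 m/s².
v² = v₀² + 2aΔx = 7.80² + 2·6.9·260 = 3650 → v = 60.4 m/s
t = (v − v₀)/a = (60.4 − 7.80)/6.9 = 7.62 s
Total distance = 26.8 + 128 + 11.4 + 260 = 426 m

426.2 m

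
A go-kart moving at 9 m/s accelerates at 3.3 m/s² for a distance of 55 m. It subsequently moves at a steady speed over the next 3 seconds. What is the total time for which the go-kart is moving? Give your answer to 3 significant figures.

Phase 1 (accelerating): v₀ = 9.00 m/s, a = 3.3 m/s².
v² = v₀² + 2aΔx = 9.00² + 2·3.3·55 = 444 → v = 21.1 m/s
t = (v − v₀)/a = (21.1 − 9.00)/3.3 = 3.66 s

Phase 2 (constant speed): v₀ = 21.1 m/s, a = 0 m/s².
v = v₀ + at = 21.1 + (0)(3) = 21.1 m/s
Δx = v₀t + ½at² = 21.1·3 + 0.5·0·3² = 63.2 m
Total time = 3.66 + 3.00 = 6.66 s

6.66 s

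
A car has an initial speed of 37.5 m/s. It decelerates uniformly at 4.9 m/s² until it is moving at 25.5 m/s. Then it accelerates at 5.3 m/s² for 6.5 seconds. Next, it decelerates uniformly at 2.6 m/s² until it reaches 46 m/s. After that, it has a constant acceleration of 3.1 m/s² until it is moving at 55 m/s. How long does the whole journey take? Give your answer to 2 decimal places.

Phase 1 (decelerating): v₀ = 37.5 m/s, a = -4.9 m/s².
v = v₀ + at → t = (25.5 − 37.5) / -4.9 = 2.45 s
v² = v₀² + 2aΔx → Δx = (25.5² − 37.5²)/(2·-4.9) = 77.1 m

Phase 2 (accelerating): v₀ = 25.5 m/s, a = 5.3 m/s².
v = v₀ + at = 25.5 + (5.3)(6.5) = 59.9 m/s
Δx = v₀t + ½at² = 25.5·6.5 + 0.5·5.3·6.5² = 278 m

Phase 3 (decelerating): v₀ = 59.9 m/s, a = -2.6 m/s².
v = v₀ + at → t = (46 − 59.9) / -2.6 = 5.37 s
v² = v₀² + 2aΔx → Δx = (46² − 59.9²)/(2·-2.6) = 284 m

Phase 4 (accelerating): v₀ = 46.0 m/s, a = 3.1 m/s².
v = v₀ + at → t = (55 − 46.0) / 3.1 = 2.90 s
v² = v₀² + 2aΔx → Δx = (55² − 46.0²)/(2·3.1) = 147 m
Total time = 2.45 + 6.50 + 5.37 + 2.90 = 17.2 s

17.22 s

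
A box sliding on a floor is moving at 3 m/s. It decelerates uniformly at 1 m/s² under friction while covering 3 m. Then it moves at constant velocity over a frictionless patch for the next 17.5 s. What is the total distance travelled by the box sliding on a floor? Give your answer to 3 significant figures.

33.3 m

Phase 1 (decelerating): v₀ = 3.00 m/s, a = -1 m/s².
v² = v₀² + 2aΔx = 3.00² + 2·-1·3 = 3.00 → v = 1.73 m/s
t = (v − v₀)/a = (1.73 − 3.00)/-1 = 1.27 s

Phase 2 (constant speed): v₀ = 1.73 m/s, a = 0 m/s².
v = v₀ + at = 1.73 + (0)(17.5) = 1.73 m/s
Δx = v₀t + ½at² = 1.73·17.5 + 0.5·0·17.5² = 30.3 m
Total distance = 3.00 + 30.3 = 33.3 m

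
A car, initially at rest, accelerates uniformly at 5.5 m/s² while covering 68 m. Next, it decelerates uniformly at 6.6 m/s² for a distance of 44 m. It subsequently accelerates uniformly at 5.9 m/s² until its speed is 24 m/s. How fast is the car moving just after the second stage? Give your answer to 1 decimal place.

12.9 m/s

Phase 1 (accelerating): v₀ = 0 m/s, a = 5.5 m/s².
v² = v₀² + 2aΔx = 0² + 2·5.5·68 = 748 → v = 27.3 m/s
t = (v − v₀)/a = (27.3 − 0)/5.5 = 4.97 s

Phase 2 (decelerating): v₀ = 27.3 m/s, a = -6.6 m/s².
v² = v₀² + 2aΔx = 27.3² + 2·-6.6·44 = 167 → v = 12.9 m/s
t = (v − v₀)/a = (12.9 − 27.3)/-6.6 = 2.18 s
Speed at end of phase 2 = 12.9 m/s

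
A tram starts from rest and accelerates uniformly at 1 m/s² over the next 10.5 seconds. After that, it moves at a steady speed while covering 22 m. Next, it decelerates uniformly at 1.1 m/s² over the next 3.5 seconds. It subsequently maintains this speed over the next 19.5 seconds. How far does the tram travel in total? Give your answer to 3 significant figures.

Phase 1 (accelerating): v₀ = 0 m/s, a = 1 m/s².
v = v₀ + at = 0 + (1)(10.5) = 10.5 m/s
Δx = v₀t + ½at² = 0·10.5 + 0.5·1·10.5² = 55.1 m

Phase 2 (constant speed): v₀ = 10.5 m/s, a = 0 m/s².
Constant speed: t = d/v = 22/10.5 = 2.10 s

Phase 3 (decelerating): v₀ = 10.5 m/s, a = -1.1 m/s².
v = v₀ + at = 10.5 + (-1.1)(3.5) = 6.65 m/s
Δx = v₀t + ½at² = 10.5·3.5 + 0.5·-1.1·3.5² = 30.0 m

Phase 4 (constant speed): v₀ = 6.65 m/s, a = 0 m/s².
v = v₀ + at = 6.65 + (0)(19.5) = 6.65 m/s
Δx = v₀t + ½at² = 6.65·19.5 + 0.5·0·19.5² = 130 m
Total distance = 55.1 + 22.0 + 30.0 + 130 = 237 m

237 m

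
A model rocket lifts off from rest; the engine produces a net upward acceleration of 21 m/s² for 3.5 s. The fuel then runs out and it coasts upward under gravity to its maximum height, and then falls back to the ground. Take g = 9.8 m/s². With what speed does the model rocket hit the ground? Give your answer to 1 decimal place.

Phase 1 (powered ascent): v₀ = 0 m/s, a = 21 m/s².
v = v₀ + at = 0 + (21)(3.5) = 73.5 m/s
Δx = v₀t + ½at² = 0·3.5 + 0.5·21·3.5² = 129 m

Phase 2 (coasting upward): v₀ = 73.5 m/s, a = -9.8 m/s².
v = v₀ + at → t = (0 − 73.5) / -9.8 = 7.50 s
v² = v₀² + 2aΔx → Δx = (0² − 73.5²)/(2·-9.8) = 276 m

Phase 3 (free fall): v₀ = 0 m/s, a = -9.8 m/s².
Falls 404 m from rest: t = √(2·404/9.8) = 9.08 s; v = g·t = 89.0 m/s.
Impact speed = 89.0 m/s

89.0 m/s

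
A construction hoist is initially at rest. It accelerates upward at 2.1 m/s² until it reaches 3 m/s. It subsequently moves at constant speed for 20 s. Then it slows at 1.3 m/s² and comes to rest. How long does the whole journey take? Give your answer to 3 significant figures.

Phase 1 (accelerating): v₀ = 0 m/s, a = 2.1 m/s².
v = v₀ + at → t = (3 − 0) / 2.1 = 1.43 s
v² = v₀² + 2aΔx → Δx = (3² − 0²)/(2·2.1) = 2.14 m

Phase 2 (constant speed): v₀ = 3.00 m/s, a = 0 m/s².
v = v₀ + at = 3.00 + (0)(20) = 3.00 m/s
Δx = v₀t + ½at² = 3.00·20 + 0.5·0·20² = 60.0 m

Phase 3 (decelerating): v₀ = 3.00 m/s, a = -1.3 m/s².
v = v₀ + at → t = (0 − 3.00) / -1.3 = 2.31 s
v² = v₀² + 2aΔx → Δx = (0² − 3.00²)/(2·-1.3) = 3.46 m
Total time = 1.43 + 20.0 + 2.31 = 23.7 s

23.7 s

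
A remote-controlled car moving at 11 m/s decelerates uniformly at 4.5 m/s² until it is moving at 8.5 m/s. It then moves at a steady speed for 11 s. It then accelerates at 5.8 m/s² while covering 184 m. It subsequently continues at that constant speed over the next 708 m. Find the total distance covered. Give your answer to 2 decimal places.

Phase 1 (decelerating): v₀ = 11.0 m/s, a = -4.5 m/s².
v = v₀ + at → t = (8.5 − 11.0) / -4.5 = 0.556 s
v² = v₀² + 2aΔx → Δx = (8.5² − 11.0²)/(2·-4.5) = 5.42 m

Phase 2 (constant speed): v₀ = 8.50 m/s, a = 0 m/s².
v = v₀ + at = 8.50 + (0)(11) = 8.50 m/s
Δx = v₀t + ½at² = 8.50·11 + 0.5·0·11² = 93.5 m

Phase 3 (accelerating): v₀ = 8.50 m/s, a = 5.8 m/s².
v² = v₀² + 2aΔx = 8.50² + 2·5.8·184 = 2210 → v = 47.0 m/s
t = (v − v₀)/a = (47.0 − 8.50)/5.8 = 6.63 s

Phase 4 (constant speed): v₀ = 47.0 m/s, a = 0 m/s².
Constant speed: t = d/v = 708/47.0 = 15.1 s
Total distance = 5.42 + 93.5 + 184 + 708 = 991 m

990.92 m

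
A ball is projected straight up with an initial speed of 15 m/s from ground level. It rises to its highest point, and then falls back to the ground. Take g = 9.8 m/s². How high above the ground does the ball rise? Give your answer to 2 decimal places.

11.48 m

Phase 1 (rising): v₀ = 15.0 m/s, a = -9.8 m/s².
v = v₀ + at → t = (0 − 15.0) / -9.8 = 1.53 s
v² = v₀² + 2aΔx → Δx = (0² − 15.0²)/(2·-9.8) = 11.5 m
Maximum height = 11.5 m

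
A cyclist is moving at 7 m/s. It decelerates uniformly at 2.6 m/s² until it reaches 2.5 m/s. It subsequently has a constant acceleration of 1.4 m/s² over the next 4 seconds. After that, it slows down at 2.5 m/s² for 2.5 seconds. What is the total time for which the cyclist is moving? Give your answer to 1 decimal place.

Phase 1 (decelerating): v₀ = 7.00 m/s, a = -2.6 m/s².
v = v₀ + at → t = (2.5 − 7.00) / -2.6 = 1.73 s
v² = v₀² + 2aΔx → Δx = (2.5² − 7.00²)/(2·-2.6) = 8.22 m

Phase 2 (accelerating): v₀ = 2.50 m/s, a = 1.4 m/s².
v = v₀ + at = 2.50 + (1.4)(4) = 8.10 m/s
Δx = v₀t + ½at² = 2.50·4 + 0.5·1.4·4² = 21.2 m

Phase 3 (decelerating): v₀ = 8.10 m/s, a = -2.5 m/s².
v = v₀ + at = 8.10 + (-2.5)(2.5) = 1.85 m/s
Δx = v₀t + ½at² = 8.10·2.5 + 0.5·-2.5·2.5² = 12.4 m
Total time = 1.73 + 4.00 + 2.50 = 8.23 s

8.2 s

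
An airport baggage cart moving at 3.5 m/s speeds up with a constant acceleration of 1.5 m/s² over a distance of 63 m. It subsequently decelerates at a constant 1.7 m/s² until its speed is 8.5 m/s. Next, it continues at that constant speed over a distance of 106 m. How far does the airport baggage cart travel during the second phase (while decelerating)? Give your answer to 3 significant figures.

Phase 1 (accelerating): v₀ = 3.50 m/s, a = 1.5 m/s².
v² = v₀² + 2aΔx = 3.50² + 2·1.5·63 = 201 → v = 14.2 m/s
t = (v − v₀)/a = (14.2 − 3.50)/1.5 = 7.12 s

Phase 2 (decelerating): v₀ = 14.2 m/s, a = -1.7 m/s².
v = v₀ + at → t = (8.5 − 14.2) / -1.7 = 3.34 s
v² = v₀² + 2aΔx → Δx = (8.5² − 14.2²)/(2·-1.7) = 37.9 m
Distance in phase 2 = 37.9 m

37.9 m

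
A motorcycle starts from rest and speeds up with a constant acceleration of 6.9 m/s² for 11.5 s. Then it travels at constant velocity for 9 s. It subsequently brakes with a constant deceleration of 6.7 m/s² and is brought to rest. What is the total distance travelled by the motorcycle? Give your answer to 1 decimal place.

1640.3 m

Phase 1 (accelerating): v₀ = 0 m/s, a = 6.9 m/s².
v = v₀ + at = 0 + (6.9)(11.5) = 79.4 m/s
Δx = v₀t + ½at² = 0·11.5 + 0.5·6.9·11.5² = 456 m

Phase 2 (constant speed): v₀ = 79.4 m/s, a = 0 m/s².
v = v₀ + at = 79.4 + (0)(9) = 79.4 m/s
Δx = v₀t + ½at² = 79.4·9 + 0.5·0·9² = 714 m

Phase 3 (decelerating): v₀ = 79.4 m/s, a = -6.7 m/s².
v = v₀ + at → t = (0 − 79.4) / -6.7 = 11.8 s
v² = v₀² + 2aΔx → Δx = (0² − 79.4²)/(2·-6.7) = 470 m
Total distance = 456 + 714 + 470 = 1640 m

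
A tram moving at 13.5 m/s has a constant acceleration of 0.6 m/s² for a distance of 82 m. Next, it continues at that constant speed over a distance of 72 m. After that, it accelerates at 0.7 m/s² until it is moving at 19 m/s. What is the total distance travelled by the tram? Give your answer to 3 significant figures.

211 m

Phase 1 (accelerating): v₀ = 13.5 m/s, a = 0.6 m/s².
v² = v₀² + 2aΔx = 13.5² + 2·0.6·82 = 281 → v = 16.8 m/s
t = (v − v₀)/a = (16.8 − 13.5)/0.6 = 5.42 s

Phase 2 (constant speed): v₀ = 16.8 m/s, a = 0 m/s².
Constant speed: t = d/v = 72/16.8 = 4.30 s

Phase 3 (accelerating): v₀ = 16.8 m/s, a = 0.7 m/s².
v = v₀ + at → t = (19 − 16.8) / 0.7 = 3.21 s
v² = v₀² + 2aΔx → Δx = (19² − 16.8²)/(2·0.7) = 57.4 m
Total distance = 82.0 + 72.0 + 57.4 = 211 m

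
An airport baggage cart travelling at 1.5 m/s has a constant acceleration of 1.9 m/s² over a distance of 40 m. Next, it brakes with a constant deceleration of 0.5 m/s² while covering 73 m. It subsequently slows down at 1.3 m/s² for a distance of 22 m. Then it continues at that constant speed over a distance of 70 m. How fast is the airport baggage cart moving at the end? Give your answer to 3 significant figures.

4.90 m/s

Phase 1 (accelerating): v₀ = 1.50 m/s, a = 1.9 m/s².
v² = v₀² + 2aΔx = 1.50² + 2·1.9·40 = 154 → v = 12.4 m/s
t = (v − v₀)/a = (12.4 − 1.50)/1.9 = 5.75 s

Phase 2 (decelerating): v₀ = 12.4 m/s, a = -0.5 m/s².
v² = v₀² + 2aΔx = 12.4² + 2·-0.5·73 = 81.3 → v = 9.01 m/s
t = (v − v₀)/a = (9.01 − 12.4)/-0.5 = 6.81 s

Phase 3 (decelerating): v₀ = 9.01 m/s, a = -1.3 m/s².
v² = v₀² + 2aΔx = 9.01² + 2·-1.3·22 = 24.1 → v = 4.90 m/s
t = (v − v₀)/a = (4.90 − 9.01)/-1.3 = 3.16 s

Phase 4 (constant speed): v₀ = 4.90 m/s, a = 0 m/s².
Constant speed: t = d/v = 70/4.90 = 14.3 s
Final speed = 4.90 m/s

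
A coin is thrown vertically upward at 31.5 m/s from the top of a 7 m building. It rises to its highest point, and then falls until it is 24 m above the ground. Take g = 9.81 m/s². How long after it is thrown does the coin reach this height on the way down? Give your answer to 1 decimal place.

Phase 1 (rising): v₀ = 31.5 m/s, a = -9.81 m/s².
v = v₀ + at → t = (0 − 31.5) / -9.81 = 3.21 s
v² = v₀² + 2aΔx → Δx = (0² − 31.5²)/(2·-9.81) = 50.6 m

Phase 2 (falling): v₀ = 0 m/s, a = -9.81 m/s².
Falls 33.6 m from rest: t = √(2·33.6/9.81) = 2.62 s; v = g·t = 25.7 m/s.
Total time = 3.21 + 2.62 = 5.83 s

5.8 s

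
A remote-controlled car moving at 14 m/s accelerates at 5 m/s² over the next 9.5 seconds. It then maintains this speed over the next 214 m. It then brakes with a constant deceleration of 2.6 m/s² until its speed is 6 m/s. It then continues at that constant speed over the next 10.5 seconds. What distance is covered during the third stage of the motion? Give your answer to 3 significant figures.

Phase 1 (accelerating): v₀ = 14.0 m/s, a = 5 m/s².
v = v₀ + at = 14.0 + (5)(9.5) = 61.5 m/s
Δx = v₀t + ½at² = 14.0·9.5 + 0.5·5·9.5² = 359 m

Phase 2 (constant speed): v₀ = 61.5 m/s, a = 0 m/s².
Constant speed: t = d/v = 214/61.5 = 3.48 s

Phase 3 (decelerating): v₀ = 61.5 m/s, a = -2.6 m/s².
v = v₀ + at → t = (6 − 61.5) / -2.6 = 21.3 s
v² = v₀² + 2aΔx → Δx = (6² − 61.5²)/(2·-2.6) = 720 m
Distance in phase 3 = 720 m

720 m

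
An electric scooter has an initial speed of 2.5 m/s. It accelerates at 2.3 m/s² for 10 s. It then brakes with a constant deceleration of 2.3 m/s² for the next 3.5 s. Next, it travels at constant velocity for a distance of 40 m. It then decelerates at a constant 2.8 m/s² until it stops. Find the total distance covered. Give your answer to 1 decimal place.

309.5 m

Phase 1 (accelerating): v₀ = 2.50 m/s, a = 2.3 m/s².
v = v₀ + at = 2.50 + (2.3)(10) = 25.5 m/s
Δx = v₀t + ½at² = 2.50·10 + 0.5·2.3·10² = 140 m

Phase 2 (decelerating): v₀ = 25.5 m/s, a = -2.3 m/s².
v = v₀ + at = 25.5 + (-2.3)(3.5) = 17.5 m/s
Δx = v₀t + ½at² = 25.5·3.5 + 0.5·-2.3·3.5² = 75.2 m

Phase 3 (constant speed): v₀ = 17.5 m/s, a = 0 m/s².
Constant speed: t = d/v = 40/17.5 = 2.29 s

Phase 4 (decelerating): v₀ = 17.5 m/s, a = -2.8 m/s².
v = v₀ + at → t = (0 − 17.5) / -2.8 = 6.23 s
v² = v₀² + 2aΔx → Δx = (0² − 17.5²)/(2·-2.8) = 54.4 m
Total distance = 140 + 75.2 + 40.0 + 54.4 = 310 m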